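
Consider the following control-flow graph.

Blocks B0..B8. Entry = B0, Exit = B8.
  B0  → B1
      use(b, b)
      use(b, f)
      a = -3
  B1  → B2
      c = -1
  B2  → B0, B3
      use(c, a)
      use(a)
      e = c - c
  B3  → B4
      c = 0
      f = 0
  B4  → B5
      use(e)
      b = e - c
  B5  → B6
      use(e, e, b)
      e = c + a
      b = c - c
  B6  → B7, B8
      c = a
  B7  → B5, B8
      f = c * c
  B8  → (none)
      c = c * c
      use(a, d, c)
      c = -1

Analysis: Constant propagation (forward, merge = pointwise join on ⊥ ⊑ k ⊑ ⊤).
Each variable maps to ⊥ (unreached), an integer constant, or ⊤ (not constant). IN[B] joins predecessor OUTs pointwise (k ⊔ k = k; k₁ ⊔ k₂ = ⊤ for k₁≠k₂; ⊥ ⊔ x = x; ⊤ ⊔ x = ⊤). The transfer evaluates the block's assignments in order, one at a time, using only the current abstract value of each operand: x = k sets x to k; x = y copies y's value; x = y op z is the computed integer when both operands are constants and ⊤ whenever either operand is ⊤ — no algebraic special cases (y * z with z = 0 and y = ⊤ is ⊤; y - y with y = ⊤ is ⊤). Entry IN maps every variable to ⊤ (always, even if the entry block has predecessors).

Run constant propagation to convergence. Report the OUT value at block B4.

Answer: {a: -3, b: 0, c: 0, d: ⊤, e: 0, f: 0}

Trace:
Per-block solution:
  B0:  IN=(all ⊤)  OUT={a:-3; rest ⊤}
  B1:  IN={a:-3; rest ⊤}  OUT={a:-3, c:-1; rest ⊤}
  B2:  IN={a:-3, c:-1; rest ⊤}  OUT={a:-3, c:-1, e:0; rest ⊤}
  B3:  IN={a:-3, c:-1, e:0; rest ⊤}  OUT={a:-3, c:0, e:0, f:0; rest ⊤}
  B4:  IN={a:-3, c:0, e:0, f:0; rest ⊤}  OUT={a:-3, b:0, c:0, e:0, f:0; rest ⊤}
  B5:  IN={a:-3; rest ⊤}  OUT={a:-3; rest ⊤}
  B6:  IN={a:-3; rest ⊤}  OUT={a:-3, c:-3; rest ⊤}
  B7:  IN={a:-3, c:-3; rest ⊤}  OUT={a:-3, c:-3, f:9; rest ⊤}
  B8:  IN={a:-3, c:-3; rest ⊤}  OUT={a:-3, c:-1; rest ⊤}

Merge at B4: IN[B4] = OUT[B3] = {a: -3, b: ⊤, c: 0, d: ⊤, e: 0, f: 0}
Applying B4's transfer function to that IN value gives OUT[B4] (row B4 above).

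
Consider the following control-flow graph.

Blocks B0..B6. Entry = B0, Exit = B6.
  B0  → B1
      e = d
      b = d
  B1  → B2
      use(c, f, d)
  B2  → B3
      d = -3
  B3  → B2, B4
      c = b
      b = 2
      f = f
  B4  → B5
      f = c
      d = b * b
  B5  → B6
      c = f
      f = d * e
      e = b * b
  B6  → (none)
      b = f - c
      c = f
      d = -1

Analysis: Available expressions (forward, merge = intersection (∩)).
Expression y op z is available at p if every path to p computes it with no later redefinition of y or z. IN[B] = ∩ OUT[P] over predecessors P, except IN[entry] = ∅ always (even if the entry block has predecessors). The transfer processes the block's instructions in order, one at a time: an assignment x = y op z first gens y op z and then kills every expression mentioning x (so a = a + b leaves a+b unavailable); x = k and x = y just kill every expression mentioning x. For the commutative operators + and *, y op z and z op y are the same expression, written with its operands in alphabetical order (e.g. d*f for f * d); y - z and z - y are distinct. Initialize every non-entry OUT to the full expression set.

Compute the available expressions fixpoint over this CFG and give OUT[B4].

Answer: {b*b}

Working:
Converged values:
  B0: | IN={} | OUT={}
  B1: | IN={} | OUT={}
  B2: | IN={} | OUT={}
  B3: | IN={} | OUT={}
  B4: | IN={} | OUT={b*b}
  B5: | IN={b*b} | OUT={b*b}
  B6: | IN={b*b} | OUT={}

Merge at B4: IN[B4] = OUT[B3] = {}
Applying B4's transfer function to that IN value gives OUT[B4] (row B4 above).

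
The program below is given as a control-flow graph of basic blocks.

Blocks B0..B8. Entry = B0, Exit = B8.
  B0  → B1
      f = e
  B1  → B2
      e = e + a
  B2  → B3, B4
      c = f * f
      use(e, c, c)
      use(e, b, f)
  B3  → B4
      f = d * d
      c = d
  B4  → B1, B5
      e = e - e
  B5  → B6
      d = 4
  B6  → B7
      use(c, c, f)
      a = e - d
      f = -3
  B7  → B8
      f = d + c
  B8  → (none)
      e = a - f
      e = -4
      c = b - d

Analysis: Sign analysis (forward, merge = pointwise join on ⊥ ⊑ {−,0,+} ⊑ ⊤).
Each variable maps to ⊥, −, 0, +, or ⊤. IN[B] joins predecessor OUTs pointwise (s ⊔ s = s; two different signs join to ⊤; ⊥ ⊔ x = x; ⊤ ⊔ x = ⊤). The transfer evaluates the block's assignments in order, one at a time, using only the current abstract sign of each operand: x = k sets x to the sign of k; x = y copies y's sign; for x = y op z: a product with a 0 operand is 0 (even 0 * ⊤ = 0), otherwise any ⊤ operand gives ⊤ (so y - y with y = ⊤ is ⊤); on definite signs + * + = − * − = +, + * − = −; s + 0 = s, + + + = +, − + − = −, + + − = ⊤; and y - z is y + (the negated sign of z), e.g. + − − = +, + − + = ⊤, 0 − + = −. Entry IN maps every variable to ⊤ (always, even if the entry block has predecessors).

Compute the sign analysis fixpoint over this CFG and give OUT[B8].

Per-block solution:
  B0: | IN=(all ⊤) | OUT=(all ⊤)
  B1: | IN=(all ⊤) | OUT=(all ⊤)
  B2: | IN=(all ⊤) | OUT=(all ⊤)
  B3: | IN=(all ⊤) | OUT=(all ⊤)
  B4: | IN=(all ⊤) | OUT=(all ⊤)
  B5: | IN=(all ⊤) | OUT={d:+; rest ⊤}
  B6: | IN={d:+; rest ⊤} | OUT={d:+, f:-; rest ⊤}
  B7: | IN={d:+, f:-; rest ⊤} | OUT={d:+; rest ⊤}
  B8: | IN={d:+; rest ⊤} | OUT={d:+, e:-; rest ⊤}

Merge at B8: IN[B8] = OUT[B7] = {a: ⊤, b: ⊤, c: ⊤, d: +, e: ⊤, f: ⊤}
Applying B8's transfer function to that IN value gives OUT[B8] (row B8 above).

Answer: {a: ⊤, b: ⊤, c: ⊤, d: +, e: -, f: ⊤}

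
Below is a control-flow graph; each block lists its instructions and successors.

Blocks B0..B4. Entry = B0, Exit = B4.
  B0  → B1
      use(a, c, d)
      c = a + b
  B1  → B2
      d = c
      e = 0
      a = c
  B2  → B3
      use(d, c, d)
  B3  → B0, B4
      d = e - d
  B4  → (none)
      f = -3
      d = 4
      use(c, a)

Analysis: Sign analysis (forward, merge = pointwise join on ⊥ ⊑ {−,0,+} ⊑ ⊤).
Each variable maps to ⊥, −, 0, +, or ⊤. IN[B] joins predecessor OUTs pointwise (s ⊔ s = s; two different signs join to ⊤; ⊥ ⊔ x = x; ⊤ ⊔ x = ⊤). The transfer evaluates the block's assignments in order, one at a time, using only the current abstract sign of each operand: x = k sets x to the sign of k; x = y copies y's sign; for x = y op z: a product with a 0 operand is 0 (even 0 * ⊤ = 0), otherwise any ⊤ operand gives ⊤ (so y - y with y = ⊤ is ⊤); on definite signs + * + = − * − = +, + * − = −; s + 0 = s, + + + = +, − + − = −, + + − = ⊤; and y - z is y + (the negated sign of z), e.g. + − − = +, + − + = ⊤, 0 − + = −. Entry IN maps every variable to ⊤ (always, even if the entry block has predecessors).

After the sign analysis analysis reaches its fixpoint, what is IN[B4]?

Per-block solution:
  B0: | IN=(all ⊤) | OUT=(all ⊤)
  B1: | IN=(all ⊤) | OUT={e:0; rest ⊤}
  B2: | IN={e:0; rest ⊤} | OUT={e:0; rest ⊤}
  B3: | IN={e:0; rest ⊤} | OUT={e:0; rest ⊤}
  B4: | IN={e:0; rest ⊤} | OUT={d:+, e:0, f:-; rest ⊤}

Merge at B4: IN[B4] = OUT[B3] = {a: ⊤, b: ⊤, c: ⊤, d: ⊤, e: 0, f: ⊤}

Answer: {a: ⊤, b: ⊤, c: ⊤, d: ⊤, e: 0, f: ⊤}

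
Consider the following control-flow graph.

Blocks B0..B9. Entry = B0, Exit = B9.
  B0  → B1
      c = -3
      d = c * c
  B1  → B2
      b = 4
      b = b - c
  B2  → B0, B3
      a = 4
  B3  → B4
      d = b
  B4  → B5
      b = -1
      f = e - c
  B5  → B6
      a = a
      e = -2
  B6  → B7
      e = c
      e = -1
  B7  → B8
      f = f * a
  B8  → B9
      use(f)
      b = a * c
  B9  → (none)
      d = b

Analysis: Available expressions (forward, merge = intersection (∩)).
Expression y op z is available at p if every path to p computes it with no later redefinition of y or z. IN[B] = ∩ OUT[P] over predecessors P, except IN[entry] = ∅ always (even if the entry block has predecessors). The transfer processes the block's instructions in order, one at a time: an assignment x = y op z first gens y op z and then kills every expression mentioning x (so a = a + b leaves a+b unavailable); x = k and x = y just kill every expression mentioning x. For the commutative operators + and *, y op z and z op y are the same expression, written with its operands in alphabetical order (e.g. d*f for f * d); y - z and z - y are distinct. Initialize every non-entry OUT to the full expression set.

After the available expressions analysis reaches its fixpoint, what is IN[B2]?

Converged values:
  B0:   IN={}   OUT={c*c}
  B1:   IN={c*c}   OUT={c*c}
  B2:   IN={c*c}   OUT={c*c}
  B3:   IN={c*c}   OUT={c*c}
  B4:   IN={c*c}   OUT={c*c, e-c}
  B5:   IN={c*c, e-c}   OUT={c*c}
  B6:   IN={c*c}   OUT={c*c}
  B7:   IN={c*c}   OUT={c*c}
  B8:   IN={c*c}   OUT={a*c, c*c}
  B9:   IN={a*c, c*c}   OUT={a*c, c*c}

Merge at B2: IN[B2] = OUT[B1] = {c*c}

Answer: {c*c}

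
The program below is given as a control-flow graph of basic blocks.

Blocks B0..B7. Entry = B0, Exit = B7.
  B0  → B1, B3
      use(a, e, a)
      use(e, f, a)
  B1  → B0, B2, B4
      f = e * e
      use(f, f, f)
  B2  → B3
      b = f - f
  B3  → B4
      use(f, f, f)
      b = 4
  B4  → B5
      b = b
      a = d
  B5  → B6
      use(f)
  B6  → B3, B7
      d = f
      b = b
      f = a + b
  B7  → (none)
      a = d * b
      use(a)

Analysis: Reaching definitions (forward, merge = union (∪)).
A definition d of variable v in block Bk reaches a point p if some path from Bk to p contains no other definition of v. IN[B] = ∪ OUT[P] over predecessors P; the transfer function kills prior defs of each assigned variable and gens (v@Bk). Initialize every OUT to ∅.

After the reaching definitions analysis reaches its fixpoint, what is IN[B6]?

Per-block solution:
  B0:   IN={f@B1}   OUT={f@B1}
  B1:   IN={f@B1}   OUT={f@B1}
  B2:   IN={f@B1}   OUT={b@B2, f@B1}
  B3:   IN={a@B4, b@B2, b@B6, d@B6, f@B1, f@B6}   OUT={a@B4, b@B3, d@B6, f@B1, f@B6}
  B4:   IN={a@B4, b@B3, d@B6, f@B1, f@B6}   OUT={a@B4, b@B4, d@B6, f@B1, f@B6}
  B5:   IN={a@B4, b@B4, d@B6, f@B1, f@B6}   OUT={a@B4, b@B4, d@B6, f@B1, f@B6}
  B6:   IN={a@B4, b@B4, d@B6, f@B1, f@B6}   OUT={a@B4, b@B6, d@B6, f@B6}
  B7:   IN={a@B4, b@B6, d@B6, f@B6}   OUT={a@B7, b@B6, d@B6, f@B6}

Merge at B6: IN[B6] = OUT[B5] = {a@B4, b@B4, d@B6, f@B1, f@B6}

Answer: {a@B4, b@B4, d@B6, f@B1, f@B6}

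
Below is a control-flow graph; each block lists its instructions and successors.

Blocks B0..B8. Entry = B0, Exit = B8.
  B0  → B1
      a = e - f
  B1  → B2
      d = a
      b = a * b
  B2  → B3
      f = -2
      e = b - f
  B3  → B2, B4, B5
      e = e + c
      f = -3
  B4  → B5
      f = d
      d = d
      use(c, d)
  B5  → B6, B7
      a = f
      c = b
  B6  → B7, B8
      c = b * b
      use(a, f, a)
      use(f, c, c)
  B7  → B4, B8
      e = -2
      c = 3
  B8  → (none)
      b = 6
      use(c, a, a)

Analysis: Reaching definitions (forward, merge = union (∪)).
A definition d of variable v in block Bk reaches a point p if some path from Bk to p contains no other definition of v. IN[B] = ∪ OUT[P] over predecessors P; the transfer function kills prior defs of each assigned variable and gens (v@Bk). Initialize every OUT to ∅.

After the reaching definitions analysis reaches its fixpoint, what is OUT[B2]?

Answer: {a@B0, b@B1, d@B1, e@B2, f@B2}

Trace:
Converged values:
  B0:   IN={}   OUT={a@B0}
  B1:   IN={a@B0}   OUT={a@B0, b@B1, d@B1}
  B2:   IN={a@B0, b@B1, d@B1, e@B3, f@B3}   OUT={a@B0, b@B1, d@B1, e@B2, f@B2}
  B3:   IN={a@B0, b@B1, d@B1, e@B2, f@B2}   OUT={a@B0, b@B1, d@B1, e@B3, f@B3}
  B4:   IN={a@B0, a@B5, b@B1, c@B7, d@B1, d@B4, e@B3, e@B7, f@B3, f@B4}   OUT={a@B0, a@B5, b@B1, c@B7, d@B4, e@B3, e@B7, f@B4}
  B5:   IN={a@B0, a@B5, b@B1, c@B7, d@B1, d@B4, e@B3, e@B7, f@B3, f@B4}   OUT={a@B5, b@B1, c@B5, d@B1, d@B4, e@B3, e@B7, f@B3, f@B4}
  B6:   IN={a@B5, b@B1, c@B5, d@B1, d@B4, e@B3, e@B7, f@B3, f@B4}   OUT={a@B5, b@B1, c@B6, d@B1, d@B4, e@B3, e@B7, f@B3, f@B4}
  B7:   IN={a@B5, b@B1, c@B5, c@B6, d@B1, d@B4, e@B3, e@B7, f@B3, f@B4}   OUT={a@B5, b@B1, c@B7, d@B1, d@B4, e@B7, f@B3, f@B4}
  B8:   IN={a@B5, b@B1, c@B6, c@B7, d@B1, d@B4, e@B3, e@B7, f@B3, f@B4}   OUT={a@B5, b@B8, c@B6, c@B7, d@B1, d@B4, e@B3, e@B7, f@B3, f@B4}

Merge at B2: IN[B2] = OUT[B1] ⊔ OUT[B3] = {a@B0, b@B1, d@B1, e@B3, f@B3}
Applying B2's transfer function to that IN value gives OUT[B2] (row B2 above).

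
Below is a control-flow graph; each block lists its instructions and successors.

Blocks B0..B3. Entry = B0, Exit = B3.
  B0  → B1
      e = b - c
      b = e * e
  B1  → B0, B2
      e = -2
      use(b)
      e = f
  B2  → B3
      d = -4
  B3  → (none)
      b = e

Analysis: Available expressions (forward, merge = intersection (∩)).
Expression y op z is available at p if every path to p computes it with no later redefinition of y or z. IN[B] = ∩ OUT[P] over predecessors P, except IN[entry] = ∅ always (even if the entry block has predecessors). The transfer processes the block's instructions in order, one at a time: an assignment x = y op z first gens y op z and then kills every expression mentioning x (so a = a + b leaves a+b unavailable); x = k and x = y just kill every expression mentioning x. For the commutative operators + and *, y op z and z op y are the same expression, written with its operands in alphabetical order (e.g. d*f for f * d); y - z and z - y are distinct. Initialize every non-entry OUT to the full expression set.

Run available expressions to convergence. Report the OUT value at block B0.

Answer: {e*e}

Working:
Fixpoint table:
  B0: | IN={} | OUT={e*e}
  B1: | IN={e*e} | OUT={}
  B2: | IN={} | OUT={}
  B3: | IN={} | OUT={}

Merge at B0 (entry node, so the boundary value {} is joined with the incoming edge(s)): IN[B0] = {} ∩ OUT[B1] = {}
Applying B0's transfer function to that IN value gives OUT[B0] (row B0 above).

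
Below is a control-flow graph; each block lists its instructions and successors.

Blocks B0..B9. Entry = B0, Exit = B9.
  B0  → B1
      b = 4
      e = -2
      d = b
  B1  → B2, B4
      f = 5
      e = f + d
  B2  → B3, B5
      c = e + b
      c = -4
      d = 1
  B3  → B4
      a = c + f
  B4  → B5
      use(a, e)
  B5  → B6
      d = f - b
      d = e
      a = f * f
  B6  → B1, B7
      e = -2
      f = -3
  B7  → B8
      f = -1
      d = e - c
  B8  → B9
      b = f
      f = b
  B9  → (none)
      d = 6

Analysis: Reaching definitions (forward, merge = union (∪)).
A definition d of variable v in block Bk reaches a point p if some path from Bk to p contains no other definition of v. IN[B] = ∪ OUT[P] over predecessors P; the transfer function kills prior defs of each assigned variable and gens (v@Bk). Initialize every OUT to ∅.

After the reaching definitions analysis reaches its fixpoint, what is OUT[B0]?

Answer: {b@B0, d@B0, e@B0}

Trace:
Converged values:
  B0:  IN={}  OUT={b@B0, d@B0, e@B0}
  B1:  IN={a@B5, b@B0, c@B2, d@B0, d@B5, e@B0, e@B6, f@B6}  OUT={a@B5, b@B0, c@B2, d@B0, d@B5, e@B1, f@B1}
  B2:  IN={a@B5, b@B0, c@B2, d@B0, d@B5, e@B1, f@B1}  OUT={a@B5, b@B0, c@B2, d@B2, e@B1, f@B1}
  B3:  IN={a@B5, b@B0, c@B2, d@B2, e@B1, f@B1}  OUT={a@B3, b@B0, c@B2, d@B2, e@B1, f@B1}
  B4:  IN={a@B3, a@B5, b@B0, c@B2, d@B0, d@B2, d@B5, e@B1, f@B1}  OUT={a@B3, a@B5, b@B0, c@B2, d@B0, d@B2, d@B5, e@B1, f@B1}
  B5:  IN={a@B3, a@B5, b@B0, c@B2, d@B0, d@B2, d@B5, e@B1, f@B1}  OUT={a@B5, b@B0, c@B2, d@B5, e@B1, f@B1}
  B6:  IN={a@B5, b@B0, c@B2, d@B5, e@B1, f@B1}  OUT={a@B5, b@B0, c@B2, d@B5, e@B6, f@B6}
  B7:  IN={a@B5, b@B0, c@B2, d@B5, e@B6, f@B6}  OUT={a@B5, b@B0, c@B2, d@B7, e@B6, f@B7}
  B8:  IN={a@B5, b@B0, c@B2, d@B7, e@B6, f@B7}  OUT={a@B5, b@B8, c@B2, d@B7, e@B6, f@B8}
  B9:  IN={a@B5, b@B8, c@B2, d@B7, e@B6, f@B8}  OUT={a@B5, b@B8, c@B2, d@B9, e@B6, f@B8}

B0 is the boundary node: IN[B0] = {}
Applying B0's transfer function to that IN value gives OUT[B0] (row B0 above).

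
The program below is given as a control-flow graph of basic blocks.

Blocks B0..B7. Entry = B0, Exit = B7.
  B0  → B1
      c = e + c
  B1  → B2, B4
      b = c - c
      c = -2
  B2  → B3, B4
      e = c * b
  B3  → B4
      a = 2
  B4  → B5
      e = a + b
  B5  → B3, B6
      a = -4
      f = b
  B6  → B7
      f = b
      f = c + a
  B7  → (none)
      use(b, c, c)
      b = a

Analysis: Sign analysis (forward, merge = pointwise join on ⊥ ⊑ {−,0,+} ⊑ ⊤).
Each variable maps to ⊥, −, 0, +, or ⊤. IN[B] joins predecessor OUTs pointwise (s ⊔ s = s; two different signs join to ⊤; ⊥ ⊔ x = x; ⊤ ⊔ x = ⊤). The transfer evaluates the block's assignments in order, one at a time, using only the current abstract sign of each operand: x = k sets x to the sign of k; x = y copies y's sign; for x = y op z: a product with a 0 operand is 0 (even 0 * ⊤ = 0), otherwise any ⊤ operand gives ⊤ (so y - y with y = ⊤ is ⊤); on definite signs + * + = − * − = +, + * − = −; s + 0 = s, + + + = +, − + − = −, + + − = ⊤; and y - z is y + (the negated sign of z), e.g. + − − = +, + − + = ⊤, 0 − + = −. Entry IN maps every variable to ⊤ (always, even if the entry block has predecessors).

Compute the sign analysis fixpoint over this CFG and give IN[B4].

Answer: {a: ⊤, b: ⊤, c: -, d: ⊤, e: ⊤, f: ⊤}

Derivation:
Converged values:
  B0: | IN=(all ⊤) | OUT=(all ⊤)
  B1: | IN=(all ⊤) | OUT={c:-; rest ⊤}
  B2: | IN={c:-; rest ⊤} | OUT={c:-; rest ⊤}
  B3: | IN={c:-; rest ⊤} | OUT={a:+, c:-; rest ⊤}
  B4: | IN={c:-; rest ⊤} | OUT={c:-; rest ⊤}
  B5: | IN={c:-; rest ⊤} | OUT={a:-, c:-; rest ⊤}
  B6: | IN={a:-, c:-; rest ⊤} | OUT={a:-, c:-, f:-; rest ⊤}
  B7: | IN={a:-, c:-, f:-; rest ⊤} | OUT={a:-, b:-, c:-, f:-; rest ⊤}

Merge at B4: IN[B4] = OUT[B1] ⊔ OUT[B2] ⊔ OUT[B3] = {a: ⊤, b: ⊤, c: -, d: ⊤, e: ⊤, f: ⊤}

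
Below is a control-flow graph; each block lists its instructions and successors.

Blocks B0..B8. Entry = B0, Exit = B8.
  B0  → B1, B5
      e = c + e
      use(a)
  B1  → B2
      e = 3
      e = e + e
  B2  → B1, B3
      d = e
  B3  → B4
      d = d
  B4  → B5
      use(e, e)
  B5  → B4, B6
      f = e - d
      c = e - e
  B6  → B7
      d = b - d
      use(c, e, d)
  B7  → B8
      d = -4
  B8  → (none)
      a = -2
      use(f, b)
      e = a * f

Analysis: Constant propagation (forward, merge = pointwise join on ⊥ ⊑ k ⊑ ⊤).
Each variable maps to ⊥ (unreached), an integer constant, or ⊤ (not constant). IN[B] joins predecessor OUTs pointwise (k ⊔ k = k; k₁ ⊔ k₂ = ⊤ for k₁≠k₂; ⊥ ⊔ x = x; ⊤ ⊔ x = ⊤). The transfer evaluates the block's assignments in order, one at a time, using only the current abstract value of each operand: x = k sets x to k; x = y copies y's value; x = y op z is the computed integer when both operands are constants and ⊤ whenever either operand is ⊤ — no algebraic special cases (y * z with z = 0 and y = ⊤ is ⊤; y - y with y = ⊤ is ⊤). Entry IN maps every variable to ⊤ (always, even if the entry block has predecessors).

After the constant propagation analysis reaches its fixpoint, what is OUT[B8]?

Converged values:
  B0:   IN=(all ⊤)   OUT=(all ⊤)
  B1:   IN=(all ⊤)   OUT={e:6; rest ⊤}
  B2:   IN={e:6; rest ⊤}   OUT={d:6, e:6; rest ⊤}
  B3:   IN={d:6, e:6; rest ⊤}   OUT={d:6, e:6; rest ⊤}
  B4:   IN=(all ⊤)   OUT=(all ⊤)
  B5:   IN=(all ⊤)   OUT=(all ⊤)
  B6:   IN=(all ⊤)   OUT=(all ⊤)
  B7:   IN=(all ⊤)   OUT={d:-4; rest ⊤}
  B8:   IN={d:-4; rest ⊤}   OUT={a:-2, d:-4; rest ⊤}

Merge at B8: IN[B8] = OUT[B7] = {a: ⊤, b: ⊤, c: ⊤, d: -4, e: ⊤, f: ⊤}
Applying B8's transfer function to that IN value gives OUT[B8] (row B8 above).

Answer: {a: -2, b: ⊤, c: ⊤, d: -4, e: ⊤, f: ⊤}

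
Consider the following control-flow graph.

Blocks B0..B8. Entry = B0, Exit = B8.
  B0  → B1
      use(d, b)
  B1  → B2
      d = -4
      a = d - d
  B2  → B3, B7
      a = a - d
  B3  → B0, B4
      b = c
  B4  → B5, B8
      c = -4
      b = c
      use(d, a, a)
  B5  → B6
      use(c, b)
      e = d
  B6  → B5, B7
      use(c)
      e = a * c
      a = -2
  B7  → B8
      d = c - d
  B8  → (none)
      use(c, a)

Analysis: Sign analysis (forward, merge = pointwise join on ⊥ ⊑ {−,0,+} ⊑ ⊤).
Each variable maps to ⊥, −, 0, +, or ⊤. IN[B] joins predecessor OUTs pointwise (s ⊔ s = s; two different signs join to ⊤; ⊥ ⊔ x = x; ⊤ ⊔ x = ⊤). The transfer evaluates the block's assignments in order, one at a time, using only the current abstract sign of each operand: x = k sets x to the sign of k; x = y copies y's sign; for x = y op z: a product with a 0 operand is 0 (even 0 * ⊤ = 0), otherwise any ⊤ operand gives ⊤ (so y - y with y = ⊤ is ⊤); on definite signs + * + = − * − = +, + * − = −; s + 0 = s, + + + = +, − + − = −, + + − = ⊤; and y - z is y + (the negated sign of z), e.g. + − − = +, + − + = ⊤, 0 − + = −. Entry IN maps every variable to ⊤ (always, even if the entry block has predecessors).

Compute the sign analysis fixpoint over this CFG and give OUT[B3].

Answer: {a: ⊤, b: ⊤, c: ⊤, d: -, e: ⊤, f: ⊤}

Working:
Converged values:
  B0: | IN=(all ⊤) | OUT=(all ⊤)
  B1: | IN=(all ⊤) | OUT={d:-; rest ⊤}
  B2: | IN={d:-; rest ⊤} | OUT={d:-; rest ⊤}
  B3: | IN={d:-; rest ⊤} | OUT={d:-; rest ⊤}
  B4: | IN={d:-; rest ⊤} | OUT={b:-, c:-, d:-; rest ⊤}
  B5: | IN={b:-, c:-, d:-; rest ⊤} | OUT={b:-, c:-, d:-, e:-; rest ⊤}
  B6: | IN={b:-, c:-, d:-, e:-; rest ⊤} | OUT={a:-, b:-, c:-, d:-; rest ⊤}
  B7: | IN={d:-; rest ⊤} | OUT=(all ⊤)
  B8: | IN=(all ⊤) | OUT=(all ⊤)

Merge at B3: IN[B3] = OUT[B2] = {a: ⊤, b: ⊤, c: ⊤, d: -, e: ⊤, f: ⊤}
Applying B3's transfer function to that IN value gives OUT[B3] (row B3 above).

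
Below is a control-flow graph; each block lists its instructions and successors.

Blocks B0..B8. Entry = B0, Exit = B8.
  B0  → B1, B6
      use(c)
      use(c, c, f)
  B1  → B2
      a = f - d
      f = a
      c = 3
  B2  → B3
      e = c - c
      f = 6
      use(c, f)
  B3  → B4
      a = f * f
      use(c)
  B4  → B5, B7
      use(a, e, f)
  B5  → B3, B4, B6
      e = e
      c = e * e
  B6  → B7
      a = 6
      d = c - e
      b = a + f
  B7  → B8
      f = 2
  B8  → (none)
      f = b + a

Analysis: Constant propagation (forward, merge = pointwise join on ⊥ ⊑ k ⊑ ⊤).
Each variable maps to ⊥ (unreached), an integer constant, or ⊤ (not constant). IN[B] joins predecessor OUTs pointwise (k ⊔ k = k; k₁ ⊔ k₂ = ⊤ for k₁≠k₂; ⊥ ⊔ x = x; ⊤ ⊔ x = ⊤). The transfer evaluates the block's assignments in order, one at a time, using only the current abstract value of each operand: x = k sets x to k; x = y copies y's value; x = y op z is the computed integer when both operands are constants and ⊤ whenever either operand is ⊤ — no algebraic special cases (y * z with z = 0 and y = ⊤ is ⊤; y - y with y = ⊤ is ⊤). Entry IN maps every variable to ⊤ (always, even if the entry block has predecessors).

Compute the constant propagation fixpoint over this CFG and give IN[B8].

Answer: {a: ⊤, b: ⊤, c: ⊤, d: ⊤, e: ⊤, f: 2}

Derivation:
Fixpoint table:
  B0: | IN=(all ⊤) | OUT=(all ⊤)
  B1: | IN=(all ⊤) | OUT={c:3; rest ⊤}
  B2: | IN={c:3; rest ⊤} | OUT={c:3, e:0, f:6; rest ⊤}
  B3: | IN={e:0, f:6; rest ⊤} | OUT={a:36, e:0, f:6; rest ⊤}
  B4: | IN={a:36, e:0, f:6; rest ⊤} | OUT={a:36, e:0, f:6; rest ⊤}
  B5: | IN={a:36, e:0, f:6; rest ⊤} | OUT={a:36, c:0, e:0, f:6; rest ⊤}
  B6: | IN=(all ⊤) | OUT={a:6; rest ⊤}
  B7: | IN=(all ⊤) | OUT={f:2; rest ⊤}
  B8: | IN={f:2; rest ⊤} | OUT=(all ⊤)

Merge at B8: IN[B8] = OUT[B7] = {a: ⊤, b: ⊤, c: ⊤, d: ⊤, e: ⊤, f: 2}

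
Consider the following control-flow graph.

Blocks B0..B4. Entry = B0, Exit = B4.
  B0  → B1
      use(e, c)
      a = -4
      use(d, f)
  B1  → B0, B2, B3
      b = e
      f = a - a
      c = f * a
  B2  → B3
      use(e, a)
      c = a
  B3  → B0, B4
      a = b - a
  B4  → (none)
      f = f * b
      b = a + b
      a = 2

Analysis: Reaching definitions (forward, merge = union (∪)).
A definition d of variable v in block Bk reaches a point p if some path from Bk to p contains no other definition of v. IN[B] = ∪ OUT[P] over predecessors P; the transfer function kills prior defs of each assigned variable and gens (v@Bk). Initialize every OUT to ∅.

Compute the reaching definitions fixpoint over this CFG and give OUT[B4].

Fixpoint table:
  B0: | IN={a@B0, a@B3, b@B1, c@B1, c@B2, f@B1} | OUT={a@B0, b@B1, c@B1, c@B2, f@B1}
  B1: | IN={a@B0, b@B1, c@B1, c@B2, f@B1} | OUT={a@B0, b@B1, c@B1, f@B1}
  B2: | IN={a@B0, b@B1, c@B1, f@B1} | OUT={a@B0, b@B1, c@B2, f@B1}
  B3: | IN={a@B0, b@B1, c@B1, c@B2, f@B1} | OUT={a@B3, b@B1, c@B1, c@B2, f@B1}
  B4: | IN={a@B3, b@B1, c@B1, c@B2, f@B1} | OUT={a@B4, b@B4, c@B1, c@B2, f@B4}

Merge at B4: IN[B4] = OUT[B3] = {a@B3, b@B1, c@B1, c@B2, f@B1}
Applying B4's transfer function to that IN value gives OUT[B4] (row B4 above).

Answer: {a@B4, b@B4, c@B1, c@B2, f@B4}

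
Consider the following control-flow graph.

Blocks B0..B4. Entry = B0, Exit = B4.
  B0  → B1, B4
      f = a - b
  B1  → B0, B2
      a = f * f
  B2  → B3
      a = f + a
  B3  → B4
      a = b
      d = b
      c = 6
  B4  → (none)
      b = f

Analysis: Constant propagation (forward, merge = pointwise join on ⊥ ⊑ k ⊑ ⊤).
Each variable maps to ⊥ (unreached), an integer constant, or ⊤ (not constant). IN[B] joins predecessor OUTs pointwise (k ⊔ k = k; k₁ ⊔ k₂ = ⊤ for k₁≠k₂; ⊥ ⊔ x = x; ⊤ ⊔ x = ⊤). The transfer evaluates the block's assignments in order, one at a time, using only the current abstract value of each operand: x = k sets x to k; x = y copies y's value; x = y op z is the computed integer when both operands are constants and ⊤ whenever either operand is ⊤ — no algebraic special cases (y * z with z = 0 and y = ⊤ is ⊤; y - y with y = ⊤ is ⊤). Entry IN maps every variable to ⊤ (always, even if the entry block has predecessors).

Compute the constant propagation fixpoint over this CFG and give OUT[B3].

Fixpoint table:
  B0: | IN=(all ⊤) | OUT=(all ⊤)
  B1: | IN=(all ⊤) | OUT=(all ⊤)
  B2: | IN=(all ⊤) | OUT=(all ⊤)
  B3: | IN=(all ⊤) | OUT={c:6; rest ⊤}
  B4: | IN=(all ⊤) | OUT=(all ⊤)

Merge at B3: IN[B3] = OUT[B2] = {a: ⊤, b: ⊤, c: ⊤, d: ⊤, e: ⊤, f: ⊤}
Applying B3's transfer function to that IN value gives OUT[B3] (row B3 above).

Answer: {a: ⊤, b: ⊤, c: 6, d: ⊤, e: ⊤, f: ⊤}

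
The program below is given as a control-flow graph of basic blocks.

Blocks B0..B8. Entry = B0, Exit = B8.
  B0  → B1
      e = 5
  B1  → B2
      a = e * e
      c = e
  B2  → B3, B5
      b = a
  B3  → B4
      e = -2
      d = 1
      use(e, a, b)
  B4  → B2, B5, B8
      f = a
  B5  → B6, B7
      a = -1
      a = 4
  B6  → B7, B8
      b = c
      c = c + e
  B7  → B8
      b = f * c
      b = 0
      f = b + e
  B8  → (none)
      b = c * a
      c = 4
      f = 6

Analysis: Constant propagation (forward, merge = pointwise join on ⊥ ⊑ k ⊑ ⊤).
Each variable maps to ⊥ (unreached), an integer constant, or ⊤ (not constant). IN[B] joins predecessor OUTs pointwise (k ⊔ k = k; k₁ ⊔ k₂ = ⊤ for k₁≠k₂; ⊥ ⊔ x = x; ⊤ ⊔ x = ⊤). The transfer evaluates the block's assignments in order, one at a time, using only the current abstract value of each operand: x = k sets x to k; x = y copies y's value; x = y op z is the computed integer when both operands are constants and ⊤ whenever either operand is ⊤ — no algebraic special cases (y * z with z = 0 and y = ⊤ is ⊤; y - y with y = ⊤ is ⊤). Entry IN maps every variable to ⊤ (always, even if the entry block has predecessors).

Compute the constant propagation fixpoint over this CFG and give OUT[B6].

Per-block solution:
  B0:   IN=(all ⊤)   OUT={e:5; rest ⊤}
  B1:   IN={e:5; rest ⊤}   OUT={a:25, c:5, e:5; rest ⊤}
  B2:   IN={a:25, c:5; rest ⊤}   OUT={a:25, b:25, c:5; rest ⊤}
  B3:   IN={a:25, b:25, c:5; rest ⊤}   OUT={a:25, b:25, c:5, d:1, e:-2; rest ⊤}
  B4:   IN={a:25, b:25, c:5, d:1, e:-2; rest ⊤}   OUT={a:25, b:25, c:5, d:1, e:-2, f:25; rest ⊤}
  B5:   IN={a:25, b:25, c:5; rest ⊤}   OUT={a:4, b:25, c:5; rest ⊤}
  B6:   IN={a:4, b:25, c:5; rest ⊤}   OUT={a:4, b:5; rest ⊤}
  B7:   IN={a:4; rest ⊤}   OUT={a:4, b:0; rest ⊤}
  B8:   IN=(all ⊤)   OUT={c:4, f:6; rest ⊤}

Merge at B6: IN[B6] = OUT[B5] = {a: 4, b: 25, c: 5, d: ⊤, e: ⊤, f: ⊤}
Applying B6's transfer function to that IN value gives OUT[B6] (row B6 above).

Answer: {a: 4, b: 5, c: ⊤, d: ⊤, e: ⊤, f: ⊤}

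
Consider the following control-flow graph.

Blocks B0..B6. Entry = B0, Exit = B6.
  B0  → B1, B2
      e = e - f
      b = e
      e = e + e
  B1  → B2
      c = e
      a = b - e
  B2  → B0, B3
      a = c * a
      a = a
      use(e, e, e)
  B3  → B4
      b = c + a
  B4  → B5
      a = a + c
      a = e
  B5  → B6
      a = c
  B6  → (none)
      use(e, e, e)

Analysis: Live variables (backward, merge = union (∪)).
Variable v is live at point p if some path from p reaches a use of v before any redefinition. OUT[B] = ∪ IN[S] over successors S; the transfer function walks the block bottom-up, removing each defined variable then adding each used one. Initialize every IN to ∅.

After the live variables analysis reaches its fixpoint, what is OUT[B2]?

Fixpoint table:
  B0:  IN={a, c, e, f}  OUT={a, b, c, e, f}
  B1:  IN={b, e, f}  OUT={a, c, e, f}
  B2:  IN={a, c, e, f}  OUT={a, c, e, f}
  B3:  IN={a, c, e}  OUT={a, c, e}
  B4:  IN={a, c, e}  OUT={c, e}
  B5:  IN={c, e}  OUT={e}
  B6:  IN={e}  OUT={}

Merge at B2: OUT[B2] = IN[B0] ⊔ IN[B3] = {a, c, e, f}

Answer: {a, c, e, f}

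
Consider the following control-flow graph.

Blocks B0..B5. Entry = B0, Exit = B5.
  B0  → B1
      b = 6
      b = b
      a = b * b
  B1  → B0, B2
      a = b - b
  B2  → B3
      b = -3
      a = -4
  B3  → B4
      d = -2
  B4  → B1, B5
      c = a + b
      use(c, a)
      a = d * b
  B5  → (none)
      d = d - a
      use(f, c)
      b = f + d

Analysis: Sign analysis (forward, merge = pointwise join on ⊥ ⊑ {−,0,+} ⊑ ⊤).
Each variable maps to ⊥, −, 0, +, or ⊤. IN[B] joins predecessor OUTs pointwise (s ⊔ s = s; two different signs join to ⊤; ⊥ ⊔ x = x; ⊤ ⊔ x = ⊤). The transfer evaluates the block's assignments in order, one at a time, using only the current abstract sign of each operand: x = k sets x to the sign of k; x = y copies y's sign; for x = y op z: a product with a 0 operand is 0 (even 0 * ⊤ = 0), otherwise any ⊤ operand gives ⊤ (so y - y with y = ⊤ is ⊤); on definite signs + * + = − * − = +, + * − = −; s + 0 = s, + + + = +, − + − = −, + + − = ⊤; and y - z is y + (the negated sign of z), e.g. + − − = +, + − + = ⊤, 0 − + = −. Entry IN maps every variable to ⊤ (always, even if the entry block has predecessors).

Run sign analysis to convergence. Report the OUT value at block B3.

Converged values:
  B0:   IN=(all ⊤)   OUT={a:+, b:+; rest ⊤}
  B1:   IN={a:+; rest ⊤}   OUT=(all ⊤)
  B2:   IN=(all ⊤)   OUT={a:-, b:-; rest ⊤}
  B3:   IN={a:-, b:-; rest ⊤}   OUT={a:-, b:-, d:-; rest ⊤}
  B4:   IN={a:-, b:-, d:-; rest ⊤}   OUT={a:+, b:-, c:-, d:-; rest ⊤}
  B5:   IN={a:+, b:-, c:-, d:-; rest ⊤}   OUT={a:+, c:-, d:-; rest ⊤}

Merge at B3: IN[B3] = OUT[B2] = {a: -, b: -, c: ⊤, d: ⊤, e: ⊤, f: ⊤}
Applying B3's transfer function to that IN value gives OUT[B3] (row B3 above).

Answer: {a: -, b: -, c: ⊤, d: -, e: ⊤, f: ⊤}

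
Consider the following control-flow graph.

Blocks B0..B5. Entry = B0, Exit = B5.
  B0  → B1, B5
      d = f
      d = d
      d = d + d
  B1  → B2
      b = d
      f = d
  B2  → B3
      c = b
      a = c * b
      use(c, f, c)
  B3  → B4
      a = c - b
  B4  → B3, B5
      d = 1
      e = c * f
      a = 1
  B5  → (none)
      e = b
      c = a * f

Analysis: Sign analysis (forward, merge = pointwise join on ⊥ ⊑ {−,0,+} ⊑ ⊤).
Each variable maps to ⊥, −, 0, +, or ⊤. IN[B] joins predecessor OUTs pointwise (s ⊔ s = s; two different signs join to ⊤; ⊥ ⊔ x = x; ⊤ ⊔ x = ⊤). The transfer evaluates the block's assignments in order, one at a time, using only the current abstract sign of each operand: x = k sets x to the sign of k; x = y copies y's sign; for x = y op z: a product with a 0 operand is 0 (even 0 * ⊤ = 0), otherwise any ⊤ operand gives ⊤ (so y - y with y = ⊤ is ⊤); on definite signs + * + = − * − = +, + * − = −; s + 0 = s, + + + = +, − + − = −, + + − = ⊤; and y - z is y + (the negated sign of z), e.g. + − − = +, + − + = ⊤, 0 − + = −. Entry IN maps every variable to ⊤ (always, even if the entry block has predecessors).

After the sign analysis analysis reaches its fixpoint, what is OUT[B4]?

Answer: {a: +, b: ⊤, c: ⊤, d: +, e: ⊤, f: ⊤}

Trace:
Fixpoint table:
  B0: | IN=(all ⊤) | OUT=(all ⊤)
  B1: | IN=(all ⊤) | OUT=(all ⊤)
  B2: | IN=(all ⊤) | OUT=(all ⊤)
  B3: | IN=(all ⊤) | OUT=(all ⊤)
  B4: | IN=(all ⊤) | OUT={a:+, d:+; rest ⊤}
  B5: | IN=(all ⊤) | OUT=(all ⊤)

Merge at B4: IN[B4] = OUT[B3] = {a: ⊤, b: ⊤, c: ⊤, d: ⊤, e: ⊤, f: ⊤}
Applying B4's transfer function to that IN value gives OUT[B4] (row B4 above).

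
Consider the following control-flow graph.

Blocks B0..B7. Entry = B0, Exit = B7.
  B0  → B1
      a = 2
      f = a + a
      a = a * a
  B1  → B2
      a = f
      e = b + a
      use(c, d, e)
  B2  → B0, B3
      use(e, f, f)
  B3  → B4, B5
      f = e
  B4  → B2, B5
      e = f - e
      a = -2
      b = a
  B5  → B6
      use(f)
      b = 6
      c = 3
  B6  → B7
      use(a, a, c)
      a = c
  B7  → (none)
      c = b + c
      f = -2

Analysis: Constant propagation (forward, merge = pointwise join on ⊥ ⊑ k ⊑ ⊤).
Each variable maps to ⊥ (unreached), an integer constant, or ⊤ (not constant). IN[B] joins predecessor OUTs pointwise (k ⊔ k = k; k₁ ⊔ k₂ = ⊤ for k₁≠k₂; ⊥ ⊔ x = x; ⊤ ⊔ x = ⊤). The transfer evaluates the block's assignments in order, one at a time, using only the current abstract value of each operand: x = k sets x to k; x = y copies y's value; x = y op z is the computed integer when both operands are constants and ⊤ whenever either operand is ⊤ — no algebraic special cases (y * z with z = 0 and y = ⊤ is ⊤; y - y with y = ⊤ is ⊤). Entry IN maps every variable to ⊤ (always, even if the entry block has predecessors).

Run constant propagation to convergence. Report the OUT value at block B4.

Per-block solution:
  B0: | IN=(all ⊤) | OUT={a:4, f:4; rest ⊤}
  B1: | IN={a:4, f:4; rest ⊤} | OUT={a:4, f:4; rest ⊤}
  B2: | IN=(all ⊤) | OUT=(all ⊤)
  B3: | IN=(all ⊤) | OUT=(all ⊤)
  B4: | IN=(all ⊤) | OUT={a:-2, b:-2; rest ⊤}
  B5: | IN=(all ⊤) | OUT={b:6, c:3; rest ⊤}
  B6: | IN={b:6, c:3; rest ⊤} | OUT={a:3, b:6, c:3; rest ⊤}
  B7: | IN={a:3, b:6, c:3; rest ⊤} | OUT={a:3, b:6, c:9, f:-2; rest ⊤}

Merge at B4: IN[B4] = OUT[B3] = {a: ⊤, b: ⊤, c: ⊤, d: ⊤, e: ⊤, f: ⊤}
Applying B4's transfer function to that IN value gives OUT[B4] (row B4 above).

Answer: {a: -2, b: -2, c: ⊤, d: ⊤, e: ⊤, f: ⊤}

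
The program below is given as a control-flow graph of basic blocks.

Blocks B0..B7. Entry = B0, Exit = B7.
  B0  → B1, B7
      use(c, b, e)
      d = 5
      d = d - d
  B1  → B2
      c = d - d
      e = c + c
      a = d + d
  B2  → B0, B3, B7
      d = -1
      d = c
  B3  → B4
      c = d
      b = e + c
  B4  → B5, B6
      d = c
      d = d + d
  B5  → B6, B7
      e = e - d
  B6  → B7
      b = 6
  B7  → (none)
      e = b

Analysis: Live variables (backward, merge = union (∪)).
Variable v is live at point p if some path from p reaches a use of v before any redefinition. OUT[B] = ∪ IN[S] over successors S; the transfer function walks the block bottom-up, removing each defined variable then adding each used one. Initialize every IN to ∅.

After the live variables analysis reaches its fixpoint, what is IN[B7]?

Answer: {b}

Derivation:
Per-block solution:
  B0:  IN={b, c, e}  OUT={b, d}
  B1:  IN={b, d}  OUT={b, c, e}
  B2:  IN={b, c, e}  OUT={b, c, d, e}
  B3:  IN={d, e}  OUT={b, c, e}
  B4:  IN={b, c, e}  OUT={b, d, e}
  B5:  IN={b, d, e}  OUT={b}
  B6:  IN={}  OUT={b}
  B7:  IN={b}  OUT={}

B7 is the boundary node: OUT[B7] = {}
Applying B7's transfer function to that OUT value gives IN[B7] (row B7 above).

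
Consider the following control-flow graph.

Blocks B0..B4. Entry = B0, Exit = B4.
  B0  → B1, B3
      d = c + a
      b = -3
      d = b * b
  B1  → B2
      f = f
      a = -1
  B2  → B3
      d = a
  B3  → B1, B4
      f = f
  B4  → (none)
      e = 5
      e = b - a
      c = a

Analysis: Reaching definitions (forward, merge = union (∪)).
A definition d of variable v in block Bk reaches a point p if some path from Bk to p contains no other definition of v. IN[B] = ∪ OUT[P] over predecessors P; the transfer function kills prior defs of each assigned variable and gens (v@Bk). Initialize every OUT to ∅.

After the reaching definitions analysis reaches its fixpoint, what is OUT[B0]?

Answer: {b@B0, d@B0}

Working:
Per-block solution:
  B0:  IN={}  OUT={b@B0, d@B0}
  B1:  IN={a@B1, b@B0, d@B0, d@B2, f@B3}  OUT={a@B1, b@B0, d@B0, d@B2, f@B1}
  B2:  IN={a@B1, b@B0, d@B0, d@B2, f@B1}  OUT={a@B1, b@B0, d@B2, f@B1}
  B3:  IN={a@B1, b@B0, d@B0, d@B2, f@B1}  OUT={a@B1, b@B0, d@B0, d@B2, f@B3}
  B4:  IN={a@B1, b@B0, d@B0, d@B2, f@B3}  OUT={a@B1, b@B0, c@B4, d@B0, d@B2, e@B4, f@B3}

B0 is the boundary node: IN[B0] = {}
Applying B0's transfer function to that IN value gives OUT[B0] (row B0 above).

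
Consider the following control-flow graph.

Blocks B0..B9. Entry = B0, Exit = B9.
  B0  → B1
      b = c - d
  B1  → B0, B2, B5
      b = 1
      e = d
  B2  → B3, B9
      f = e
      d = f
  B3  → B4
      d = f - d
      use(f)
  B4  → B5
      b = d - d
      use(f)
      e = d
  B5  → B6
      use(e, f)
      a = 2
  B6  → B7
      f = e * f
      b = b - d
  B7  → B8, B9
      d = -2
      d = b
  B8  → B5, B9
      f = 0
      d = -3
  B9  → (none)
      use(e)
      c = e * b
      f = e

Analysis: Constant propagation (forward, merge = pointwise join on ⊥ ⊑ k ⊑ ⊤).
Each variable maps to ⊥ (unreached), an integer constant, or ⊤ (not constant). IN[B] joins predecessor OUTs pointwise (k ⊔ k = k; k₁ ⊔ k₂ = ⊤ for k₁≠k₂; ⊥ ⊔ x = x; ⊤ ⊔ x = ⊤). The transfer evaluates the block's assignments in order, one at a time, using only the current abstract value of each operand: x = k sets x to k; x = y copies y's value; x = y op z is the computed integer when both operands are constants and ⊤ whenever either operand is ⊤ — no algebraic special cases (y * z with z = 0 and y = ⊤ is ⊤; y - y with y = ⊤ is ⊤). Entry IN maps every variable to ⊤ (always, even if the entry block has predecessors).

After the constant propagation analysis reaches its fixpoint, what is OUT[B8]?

Answer: {a: 2, b: ⊤, c: ⊤, d: -3, e: ⊤, f: 0}

Trace:
Converged values:
  B0:   IN=(all ⊤)   OUT=(all ⊤)
  B1:   IN=(all ⊤)   OUT={b:1; rest ⊤}
  B2:   IN={b:1; rest ⊤}   OUT={b:1; rest ⊤}
  B3:   IN={b:1; rest ⊤}   OUT={b:1; rest ⊤}
  B4:   IN={b:1; rest ⊤}   OUT=(all ⊤)
  B5:   IN=(all ⊤)   OUT={a:2; rest ⊤}
  B6:   IN={a:2; rest ⊤}   OUT={a:2; rest ⊤}
  B7:   IN={a:2; rest ⊤}   OUT={a:2; rest ⊤}
  B8:   IN={a:2; rest ⊤}   OUT={a:2, d:-3, f:0; rest ⊤}
  B9:   IN=(all ⊤)   OUT=(all ⊤)

Merge at B8: IN[B8] = OUT[B7] = {a: 2, b: ⊤, c: ⊤, d: ⊤, e: ⊤, f: ⊤}
Applying B8's transfer function to that IN value gives OUT[B8] (row B8 above).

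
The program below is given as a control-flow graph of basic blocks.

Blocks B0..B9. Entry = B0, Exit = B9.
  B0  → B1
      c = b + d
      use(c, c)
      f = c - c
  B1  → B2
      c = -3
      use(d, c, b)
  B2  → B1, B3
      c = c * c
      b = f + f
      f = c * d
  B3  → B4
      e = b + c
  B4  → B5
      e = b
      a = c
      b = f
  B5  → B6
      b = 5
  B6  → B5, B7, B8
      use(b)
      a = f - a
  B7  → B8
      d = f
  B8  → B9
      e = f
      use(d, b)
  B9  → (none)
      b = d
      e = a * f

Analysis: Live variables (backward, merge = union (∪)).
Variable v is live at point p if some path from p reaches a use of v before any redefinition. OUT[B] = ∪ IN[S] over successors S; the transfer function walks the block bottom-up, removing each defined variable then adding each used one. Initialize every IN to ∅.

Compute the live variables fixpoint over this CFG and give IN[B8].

Per-block solution:
  B0:  IN={b, d}  OUT={b, d, f}
  B1:  IN={b, d, f}  OUT={c, d, f}
  B2:  IN={c, d, f}  OUT={b, c, d, f}
  B3:  IN={b, c, d, f}  OUT={b, c, d, f}
  B4:  IN={b, c, d, f}  OUT={a, d, f}
  B5:  IN={a, d, f}  OUT={a, b, d, f}
  B6:  IN={a, b, d, f}  OUT={a, b, d, f}
  B7:  IN={a, b, f}  OUT={a, b, d, f}
  B8:  IN={a, b, d, f}  OUT={a, d, f}
  B9:  IN={a, d, f}  OUT={}

Merge at B8: OUT[B8] = IN[B9] = {a, d, f}
Applying B8's transfer function to that OUT value gives IN[B8] (row B8 above).

Answer: {a, b, d, f}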